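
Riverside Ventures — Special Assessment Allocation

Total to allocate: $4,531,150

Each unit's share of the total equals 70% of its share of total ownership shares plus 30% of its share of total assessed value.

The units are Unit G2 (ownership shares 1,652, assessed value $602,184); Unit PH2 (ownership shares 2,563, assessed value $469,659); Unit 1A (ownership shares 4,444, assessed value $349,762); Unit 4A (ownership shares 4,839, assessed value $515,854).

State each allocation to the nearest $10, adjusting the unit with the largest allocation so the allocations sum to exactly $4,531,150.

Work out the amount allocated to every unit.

Unit G2: $810,690 | Unit PH2: $931,780 | Unit 1A: $1,289,660 | Unit 4A: $1,499,020

Ownership shares total 13,498; assessed value total 1,937,459.
Blended shares (70% ownership shares + 30% assessed value): Unit G2 0.1789; Unit PH2 0.2056; Unit 1A 0.2846; Unit 4A 0.3308.
Pro-rata amounts: Unit G2 810,692.14; Unit PH2 931,780.79; Unit 1A 1,289,663.23; Unit 4A 1,499,013.83.
Rounded to nearest $10: Unit G2 $810,690; Unit PH2 $931,780; Unit 1A $1,289,660; Unit 4A $1,499,010. Sum = $4,531,140.
Difference $4,531,150 − $4,531,140 = +$10 applied to largest allocation (Unit 4A): Unit 4A becomes $1,499,020.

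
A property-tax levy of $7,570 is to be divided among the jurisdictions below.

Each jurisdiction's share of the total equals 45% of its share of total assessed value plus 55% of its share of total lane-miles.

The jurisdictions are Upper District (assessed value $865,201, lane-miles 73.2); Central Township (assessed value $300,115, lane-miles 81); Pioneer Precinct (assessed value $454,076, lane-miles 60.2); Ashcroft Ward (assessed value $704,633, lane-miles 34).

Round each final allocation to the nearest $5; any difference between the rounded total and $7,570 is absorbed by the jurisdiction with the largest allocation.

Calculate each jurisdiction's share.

Totals — assessed value 2,324,025, lane-miles 248.4.
Composite weights (45% assessed value + 55% lane-miles): Upper District 0.3296; Central Township 0.2375; Pioneer Precinct 0.2212; Ashcroft Ward 0.2117.
Proportional shares: Upper District 2,495.12; Central Township 1,797.56; Pioneer Precinct 1,674.60; Ashcroft Ward 1,602.72.
Rounded to nearest $5: Upper District $2,495; Central Township $1,800; Pioneer Precinct $1,675; Ashcroft Ward $1,605. Sum = $7,575.
Difference $7,570 − $7,575 = −$5 applied to largest allocation (Upper District): Upper District becomes $2,490.

Upper District: $2,490 | Central Township: $1,800 | Pioneer Precinct: $1,675 | Ashcroft Ward: $1,605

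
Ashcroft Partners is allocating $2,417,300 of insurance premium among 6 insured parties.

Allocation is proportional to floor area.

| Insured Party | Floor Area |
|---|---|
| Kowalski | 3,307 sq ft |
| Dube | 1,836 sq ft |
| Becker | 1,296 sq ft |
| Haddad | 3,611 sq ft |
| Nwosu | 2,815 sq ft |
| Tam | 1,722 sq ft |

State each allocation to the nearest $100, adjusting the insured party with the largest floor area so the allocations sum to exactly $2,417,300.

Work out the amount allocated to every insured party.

Total floor area = 14,587.
Raw shares: Kowalski 3,307/14,587 × $2,417,300 = 548,022.97; Dube 1,836/14,587 × $2,417,300 = 304,254.67; Becker 1,296/14,587 × $2,417,300 = 214,768.00; Haddad 3,611/14,587 × $2,417,300 = 598,400.65; Nwosu 2,815/14,587 × $2,417,300 = 466,490.68; Tam 1,722/14,587 × $2,417,300 = 285,363.04.
At nearest $100: Kowalski $548,000; Dube $304,300; Becker $214,800; Haddad $598,400; Nwosu $466,500; Tam $285,400. Sum = $2,417,400.
Difference $2,417,300 − $2,417,400 = −$100 applied to largest floor area (Haddad): Haddad becomes $598,300.

Kowalski: $548,000; Dube: $304,300; Becker: $214,800; Haddad: $598,300; Nwosu: $466,500; Tam: $285,400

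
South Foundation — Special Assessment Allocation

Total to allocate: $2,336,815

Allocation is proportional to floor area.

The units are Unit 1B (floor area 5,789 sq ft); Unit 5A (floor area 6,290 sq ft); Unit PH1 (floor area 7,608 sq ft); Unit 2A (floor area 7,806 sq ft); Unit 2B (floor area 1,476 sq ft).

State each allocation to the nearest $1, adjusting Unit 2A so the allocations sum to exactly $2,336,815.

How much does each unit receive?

Unit 1B: $466,976; Unit 5A: $507,389; Unit PH1: $613,707; Unit 2A: $629,680; Unit 2B: $119,063

Sum of floor area: 28,969.
Unrounded shares: Unit 1B 5,789/28,969 × $2,336,815 = 466,975.80; Unit 5A 6,290/28,969 × $2,336,815 = 507,389.497; Unit PH1 7,608/28,969 × $2,336,815 = 613,707.36; Unit 2A 7,806/28,969 × $2,336,815 = 629,679.24; Unit 2B 1,476/28,969 × $2,336,815 = 119,063.10.
After rounding ($1): Unit 1B $466,976; Unit 5A $507,389; Unit PH1 $613,707; Unit 2A $629,679; Unit 2B $119,063. Sum = $2,336,814.
Difference $2,336,815 − $2,336,814 = +$1 applied to Unit 2A: Unit 2A becomes $629,680.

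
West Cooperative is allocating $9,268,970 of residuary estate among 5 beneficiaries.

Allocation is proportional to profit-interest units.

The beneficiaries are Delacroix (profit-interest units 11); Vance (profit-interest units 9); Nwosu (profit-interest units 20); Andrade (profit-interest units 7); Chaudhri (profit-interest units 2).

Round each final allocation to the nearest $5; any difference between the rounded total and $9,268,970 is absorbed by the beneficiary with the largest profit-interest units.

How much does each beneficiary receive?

Profit-interest units total: 49.
Pro-rata amounts: Delacroix 11/49 × $9,268,970 = 2,080,789.18; Vance 9/49 × $9,268,970 = 1,702,463.88; Nwosu 20/49 × $9,268,970 = 3,783,253.06; Andrade 7/49 × $9,268,970 = 1,324,138.57; Chaudhri 2/49 × $9,268,970 = 378,325.31.
Rounded to nearest $5: Delacroix $2,080,790; Vance $1,702,465; Nwosu $3,783,255; Andrade $1,324,140; Chaudhri $378,325. Sum = $9,268,975.
Difference $9,268,970 − $9,268,975 = −$5 applied to largest profit-interest units (Nwosu): Nwosu becomes $3,783,250.

Delacroix: $2,080,790 · Vance: $1,702,465 · Nwosu: $3,783,250 · Andrade: $1,324,140 · Chaudhri: $378,325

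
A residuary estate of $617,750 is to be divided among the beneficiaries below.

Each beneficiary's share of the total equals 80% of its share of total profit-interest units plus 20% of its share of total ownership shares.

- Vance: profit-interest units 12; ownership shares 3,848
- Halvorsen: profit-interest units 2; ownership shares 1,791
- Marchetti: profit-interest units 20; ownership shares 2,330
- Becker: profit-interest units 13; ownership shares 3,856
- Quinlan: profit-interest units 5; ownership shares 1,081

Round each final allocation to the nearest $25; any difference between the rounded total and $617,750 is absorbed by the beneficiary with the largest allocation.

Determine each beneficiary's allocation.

Vance: $150,875 | Halvorsen: $36,150 | Marchetti: $212,375 | Becker: $160,475 | Quinlan: $57,875

Profit-interest units total 52; ownership shares total 12,906.
Composite weights (80% profit-interest units + 20% ownership shares): Vance 0.2442; Halvorsen 0.0585; Marchetti 0.3438; Becker 0.2598; Quinlan 0.0937.
Unrounded shares: Vance 150,883.31; Halvorsen 36,153.05; Marchetti 212,382.17; Becker 160,463.75; Quinlan 57,867.72.
At nearest $25: Vance $150,875; Halvorsen $36,150; Marchetti $212,375; Becker $160,475; Quinlan $57,875. Sum = $617,750.
Rounded total matches; no reconciliation needed.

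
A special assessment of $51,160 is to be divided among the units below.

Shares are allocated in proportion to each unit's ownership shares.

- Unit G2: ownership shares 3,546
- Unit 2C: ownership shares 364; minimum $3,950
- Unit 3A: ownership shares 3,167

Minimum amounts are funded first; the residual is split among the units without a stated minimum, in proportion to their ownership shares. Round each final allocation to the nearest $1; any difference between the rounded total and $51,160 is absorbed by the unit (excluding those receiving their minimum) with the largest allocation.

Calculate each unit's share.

Guaranteed amounts: Unit 2C $3,950. Balance $47,210.
Balance split over remaining ownership shares 6,713: Unit G2 24,937.68 → $24,938; Unit 3A 22,272.32 → $22,272.

Unit G2: $24,938 | Unit 2C: $3,950 | Unit 3A: $22,272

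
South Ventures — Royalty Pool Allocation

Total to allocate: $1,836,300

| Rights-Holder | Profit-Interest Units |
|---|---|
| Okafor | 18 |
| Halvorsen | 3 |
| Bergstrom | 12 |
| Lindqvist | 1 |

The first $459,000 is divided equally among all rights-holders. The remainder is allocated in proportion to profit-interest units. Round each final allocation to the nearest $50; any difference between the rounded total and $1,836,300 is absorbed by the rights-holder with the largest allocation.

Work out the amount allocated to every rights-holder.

Okafor: $843,900 | Halvorsen: $236,300 | Bergstrom: $600,850 | Lindqvist: $155,250

First tranche $459,000 split equally: $114,750 each.
Remainder $1,377,300 by profit-interest units (total 34): Okafor 729,158.82 → $729,150; Halvorsen 121,526.47 → $121,550; Bergstrom 486,105.88 → $486,100; Lindqvist 40,508.82 → $40,500.
Totals: Okafor $114,750 + $729,150 = $843,900; Halvorsen $114,750 + $121,550 = $236,300; Bergstrom $114,750 + $486,100 = $600,850; Lindqvist $114,750 + $40,500 = $155,250.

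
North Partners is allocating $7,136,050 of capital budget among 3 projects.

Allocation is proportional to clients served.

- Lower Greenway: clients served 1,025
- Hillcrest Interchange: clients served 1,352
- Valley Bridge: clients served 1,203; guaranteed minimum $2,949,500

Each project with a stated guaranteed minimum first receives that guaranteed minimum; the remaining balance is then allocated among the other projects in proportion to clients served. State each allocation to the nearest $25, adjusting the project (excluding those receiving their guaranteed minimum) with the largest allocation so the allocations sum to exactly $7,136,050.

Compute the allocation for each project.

Minimums first: Valley Bridge $2,949,500. Residual $4,186,550.
Residual split over remaining clients served 2,377: Lower Greenway 1,805,306.58 → $1,805,300; Hillcrest Interchange 2,381,243.42 → $2,381,250.

Lower Greenway: $1,805,300; Hillcrest Interchange: $2,381,250; Valley Bridge: $2,949,500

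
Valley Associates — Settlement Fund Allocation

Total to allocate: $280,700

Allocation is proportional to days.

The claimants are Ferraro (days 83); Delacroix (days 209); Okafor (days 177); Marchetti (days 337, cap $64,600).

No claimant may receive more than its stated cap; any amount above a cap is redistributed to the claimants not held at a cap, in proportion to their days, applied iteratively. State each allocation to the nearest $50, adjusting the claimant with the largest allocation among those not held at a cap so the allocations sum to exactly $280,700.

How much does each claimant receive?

Ferraro: $38,250; Delacroix: $96,300; Okafor: $81,550; Marchetti: $64,600

Days total: 806.
Proportional shares (ignoring caps): Ferraro 28,905.83; Delacroix 72,786.97; Okafor 61,642.56; Marchetti 117,364.64.
Cap binds for Marchetti ($64,600); balance $216,100 reallocated over remaining days 469.
Remaining shares: Ferraro 38,243.71 → $38,250; Delacroix 96,300.43 → $96,300; Okafor 81,555.86 → $81,550.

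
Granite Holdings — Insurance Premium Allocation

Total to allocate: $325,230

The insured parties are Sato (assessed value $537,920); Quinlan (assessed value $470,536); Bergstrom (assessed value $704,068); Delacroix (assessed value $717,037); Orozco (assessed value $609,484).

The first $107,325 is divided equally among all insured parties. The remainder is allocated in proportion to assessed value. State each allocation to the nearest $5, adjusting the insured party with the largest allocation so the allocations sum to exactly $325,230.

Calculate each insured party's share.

Equal tier: $107,325 ÷ 5 = $21,465 apiece.
Remainder $217,905 by assessed value (total 3,039,045): Sato 38,569.83 → $38,570; Quinlan 33,738.28 → $33,740; Bergstrom 50,482.94 → $50,485; Delacroix 51,412.84 → $51,415; Orozco 43,701.10 → $43,700.
Rounding difference −$5 on remainder applied to Delacroix.
Totals: Sato $21,465 + $38,570 = $60,035; Quinlan $21,465 + $33,740 = $55,205; Bergstrom $21,465 + $50,485 = $71,950; Delacroix $21,465 + $51,410 = $72,875; Orozco $21,465 + $43,700 = $65,165.

Sato: $60,035; Quinlan: $55,205; Bergstrom: $71,950; Delacroix: $72,875; Orozco: $65,165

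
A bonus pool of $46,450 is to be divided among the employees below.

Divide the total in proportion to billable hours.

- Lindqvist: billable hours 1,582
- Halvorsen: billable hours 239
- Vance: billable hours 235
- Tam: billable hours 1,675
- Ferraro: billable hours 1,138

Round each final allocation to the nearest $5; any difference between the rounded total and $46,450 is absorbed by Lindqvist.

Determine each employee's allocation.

Lindqvist: $15,095 · Halvorsen: $2,280 · Vance: $2,240 · Tam: $15,980 · Ferraro: $10,855

Billable hours total: 4,869.
Unrounded shares: Lindqvist 1,582/4,869 × $46,450 = 15,092.20; Halvorsen 239/4,869 × $46,450 = 2,280.05; Vance 235/4,869 × $46,450 = 2,241.89; Tam 1,675/4,869 × $46,450 = 15,979.41; Ferraro 1,138/4,869 × $46,450 = 10,856.46.
At nearest $5: Lindqvist $15,090; Halvorsen $2,280; Vance $2,240; Tam $15,980; Ferraro $10,855. Sum = $46,445.
Difference $46,450 − $46,445 = +$5 applied to Lindqvist: Lindqvist becomes $15,095.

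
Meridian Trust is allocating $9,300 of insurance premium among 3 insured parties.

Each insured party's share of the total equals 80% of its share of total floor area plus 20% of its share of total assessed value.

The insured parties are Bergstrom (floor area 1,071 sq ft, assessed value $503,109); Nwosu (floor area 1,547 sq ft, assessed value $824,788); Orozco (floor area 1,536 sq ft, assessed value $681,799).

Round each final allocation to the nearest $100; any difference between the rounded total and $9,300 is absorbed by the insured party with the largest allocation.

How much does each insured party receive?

Floor area total 4,154; assessed value total 2,009,696.
Composite weights (80% floor area + 20% assessed value): Bergstrom 0.2563; Nwosu 0.3800; Orozco 0.3637.
Raw shares: Bergstrom 2,383.84; Nwosu 3,534.10; Orozco 3,382.06.
Rounded to nearest $100: Bergstrom $2,400; Nwosu $3,500; Orozco $3,400. Sum = $9,300.
Rounded total matches; no reconciliation needed.

Bergstrom: $2,400; Nwosu: $3,500; Orozco: $3,400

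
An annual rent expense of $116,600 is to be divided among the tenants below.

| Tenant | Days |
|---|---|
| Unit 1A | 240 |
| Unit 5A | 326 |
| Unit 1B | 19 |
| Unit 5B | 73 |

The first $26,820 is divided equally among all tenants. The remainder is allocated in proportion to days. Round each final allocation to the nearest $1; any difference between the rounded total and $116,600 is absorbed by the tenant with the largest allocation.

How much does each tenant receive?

$26,820 shared equally gives $6,705 per tenant.
Remainder $89,780 by days (total 658): Unit 1A 32,746.505 → $32,747; Unit 5A 44,480.67 → $44,481; Unit 1B 2,592.43 → $2,592; Unit 5B 9,960.40 → $9,960.
Totals: Unit 1A $6,705 + $32,747 = $39,452; Unit 5A $6,705 + $44,481 = $51,186; Unit 1B $6,705 + $2,592 = $9,297; Unit 5B $6,705 + $9,960 = $16,665.

Unit 1A: $39,452 | Unit 5A: $51,186 | Unit 1B: $9,297 | Unit 5B: $16,665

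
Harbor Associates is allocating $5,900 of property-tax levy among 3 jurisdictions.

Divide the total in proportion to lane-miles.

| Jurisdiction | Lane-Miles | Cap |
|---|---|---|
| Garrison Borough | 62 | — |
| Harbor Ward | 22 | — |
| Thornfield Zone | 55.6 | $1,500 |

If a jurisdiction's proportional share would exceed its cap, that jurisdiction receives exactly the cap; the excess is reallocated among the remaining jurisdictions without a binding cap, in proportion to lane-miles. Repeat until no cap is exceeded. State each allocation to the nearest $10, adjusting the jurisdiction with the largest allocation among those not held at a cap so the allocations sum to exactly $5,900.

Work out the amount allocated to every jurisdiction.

Sum of lane-miles: 139.6.
Unconstrained shares: Garrison Borough 2,620.34; Harbor Ward 929.80; Thornfield Zone 2,349.86.
Cap binds for Thornfield Zone ($1,500); balance $4,400 reallocated over remaining lane-miles 84.
Shares after redistribution: Garrison Borough 3,247.62 → $3,250; Harbor Ward 1,152.38 → $1,150.

Garrison Borough: $3,250; Harbor Ward: $1,150; Thornfield Zone: $1,500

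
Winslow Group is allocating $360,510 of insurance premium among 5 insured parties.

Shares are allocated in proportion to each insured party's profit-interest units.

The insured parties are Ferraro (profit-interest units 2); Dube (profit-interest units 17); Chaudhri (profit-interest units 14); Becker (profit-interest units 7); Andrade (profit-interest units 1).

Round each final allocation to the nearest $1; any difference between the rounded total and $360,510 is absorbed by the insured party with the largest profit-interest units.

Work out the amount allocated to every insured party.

Ferraro: $17,586; Dube: $149,480; Chaudhri: $123,101; Becker: $61,550; Andrade: $8,793

Total profit-interest units = 2 + 17 + 14 + 7 + 1 = 41.
Raw shares: Ferraro 17,585.85; Dube 149,479.76; Chaudhri 123,100.98; Becker 61,550.49; Andrade 8,792.93.
After rounding ($1): Ferraro $17,586; Dube $149,480; Chaudhri $123,101; Becker $61,550; Andrade $8,793. Sum = $360,510.
Rounded total matches; no reconciliation needed.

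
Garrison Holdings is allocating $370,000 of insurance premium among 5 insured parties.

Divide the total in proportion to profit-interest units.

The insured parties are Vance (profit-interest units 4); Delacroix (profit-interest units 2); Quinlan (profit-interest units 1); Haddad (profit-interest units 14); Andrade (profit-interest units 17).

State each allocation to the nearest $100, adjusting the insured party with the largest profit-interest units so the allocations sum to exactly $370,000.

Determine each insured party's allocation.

Sum of profit-interest units: 4 + 2 + 1 + 14 + 17 = 38.
Proportional shares: Vance 38,947.37; Delacroix 19,473.68; Quinlan 9,736.84; Haddad 136,315.79; Andrade 165,526.32.
Rounded to nearest $100: Vance $38,900; Delacroix $19,500; Quinlan $9,700; Haddad $136,300; Andrade $165,500. Sum = $369,900.
Difference $370,000 − $369,900 = +$100 applied to largest profit-interest units (Andrade): Andrade becomes $165,600.

Vance: $38,900 · Delacroix: $19,500 · Quinlan: $9,700 · Haddad: $136,300 · Andrade: $165,600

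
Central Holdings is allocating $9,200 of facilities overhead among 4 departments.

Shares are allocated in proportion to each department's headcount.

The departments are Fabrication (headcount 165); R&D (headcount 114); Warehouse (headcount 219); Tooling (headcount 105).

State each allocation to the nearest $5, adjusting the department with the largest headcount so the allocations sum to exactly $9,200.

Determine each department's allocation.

Combined headcount = 603.
Unrounded shares: Fabrication 165/603 × $9,200 = 2,517.41; R&D 114/603 × $9,200 = 1,739.30; Warehouse 219/603 × $9,200 = 3,341.29; Tooling 105/603 × $9,200 = 1,601.99.
At nearest $5: Fabrication $2,515; R&D $1,740; Warehouse $3,340; Tooling $1,600. Sum = $9,195.
Difference $9,200 − $9,195 = +$5 applied to largest headcount (Warehouse): Warehouse becomes $3,345.

Fabrication: $2,515 | R&D: $1,740 | Warehouse: $3,345 | Tooling: $1,600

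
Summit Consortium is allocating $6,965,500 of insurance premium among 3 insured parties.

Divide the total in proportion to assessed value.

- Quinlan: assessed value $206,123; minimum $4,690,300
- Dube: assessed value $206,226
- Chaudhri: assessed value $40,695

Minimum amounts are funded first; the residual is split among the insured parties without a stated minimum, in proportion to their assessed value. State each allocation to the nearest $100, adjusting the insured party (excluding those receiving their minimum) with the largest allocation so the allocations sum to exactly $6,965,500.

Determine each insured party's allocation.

Guaranteed amounts: Quinlan $4,690,300. Remaining pool $2,275,200.
Remaining pool split over remaining assessed value 246,921: Dube 1,900,224.75 → $1,900,200; Chaudhri 374,975.25 → $375,000.

Quinlan: $4,690,300 | Dube: $1,900,200 | Chaudhri: $375,000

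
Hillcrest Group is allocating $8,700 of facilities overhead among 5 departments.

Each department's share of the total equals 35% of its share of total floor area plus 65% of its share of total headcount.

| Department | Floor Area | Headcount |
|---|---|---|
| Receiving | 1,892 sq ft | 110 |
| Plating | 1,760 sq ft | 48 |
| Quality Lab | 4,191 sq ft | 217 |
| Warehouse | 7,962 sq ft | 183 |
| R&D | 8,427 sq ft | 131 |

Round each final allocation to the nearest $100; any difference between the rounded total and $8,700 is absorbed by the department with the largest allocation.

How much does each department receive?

Totals — floor area 24,232, headcount 689.
Combined weights (35% floor area + 65% headcount): Receiving 0.1311; Plating 0.0707; Quality Lab 0.2653; Warehouse 0.2876; R&D 0.2453.
Pro-rata amounts: Receiving 1,140.58; Plating 615.12; Quality Lab 2,307.68; Warehouse 2,502.49; R&D 2,134.13.
Rounded to nearest $100: Receiving $1,100; Plating $600; Quality Lab $2,300; Warehouse $2,500; R&D $2,100. Sum = $8,600.
Difference $8,700 − $8,600 = +$100 applied to largest allocation (Warehouse): Warehouse becomes $2,600.

Receiving: $1,100 | Plating: $600 | Quality Lab: $2,300 | Warehouse: $2,600 | R&D: $2,100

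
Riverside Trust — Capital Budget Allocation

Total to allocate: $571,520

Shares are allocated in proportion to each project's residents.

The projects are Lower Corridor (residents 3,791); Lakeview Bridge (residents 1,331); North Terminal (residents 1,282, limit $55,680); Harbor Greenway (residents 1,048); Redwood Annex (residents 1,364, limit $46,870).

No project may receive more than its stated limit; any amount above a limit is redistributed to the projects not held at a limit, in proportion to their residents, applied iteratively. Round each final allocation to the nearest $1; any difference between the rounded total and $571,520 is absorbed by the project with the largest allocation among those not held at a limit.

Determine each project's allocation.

Lower Corridor: $288,147 | Lakeview Bridge: $101,167 | North Terminal: $55,680 | Harbor Greenway: $79,656 | Redwood Annex: $46,870

Sum of residents: 8,816.
Proportional shares (ignoring caps): Lower Corridor 245,761.38; Lakeview Bridge 86,285.52; North Terminal 83,108.97; Harbor Greenway 67,939.31; Redwood Annex 88,424.83.
Capped: North Terminal ($55,680), Redwood Annex ($46,870); residual $468,970 reallocated over remaining residents 6,170.
Remaining shares: Lower Corridor 288,146.72 → $288,147; Lakeview Bridge 101,166.79 → $101,167; Harbor Greenway 79,656.49 → $79,656.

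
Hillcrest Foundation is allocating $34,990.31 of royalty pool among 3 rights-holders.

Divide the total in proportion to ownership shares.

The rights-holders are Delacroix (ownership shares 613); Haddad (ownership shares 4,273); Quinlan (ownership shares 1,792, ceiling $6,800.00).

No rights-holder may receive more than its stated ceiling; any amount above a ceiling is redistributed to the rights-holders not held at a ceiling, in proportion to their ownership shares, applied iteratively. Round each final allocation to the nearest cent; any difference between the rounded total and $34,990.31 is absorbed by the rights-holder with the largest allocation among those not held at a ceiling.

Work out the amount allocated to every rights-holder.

Delacroix: $3,536.77 | Haddad: $24,653.54 | Quinlan: $6,800.00

Combined ownership shares = 6,678.
Unconstrained shares: Delacroix 3,211.8988; Haddad 22,388.9779; Quinlan 9,389.4333.
Cap binds for Quinlan ($6,800.00); balance $28,190.31 reallocated over remaining ownership shares 4,886.
Remaining shares: Delacroix 3,536.7704 → $3,536.77; Haddad 24,653.5396 → $24,653.54.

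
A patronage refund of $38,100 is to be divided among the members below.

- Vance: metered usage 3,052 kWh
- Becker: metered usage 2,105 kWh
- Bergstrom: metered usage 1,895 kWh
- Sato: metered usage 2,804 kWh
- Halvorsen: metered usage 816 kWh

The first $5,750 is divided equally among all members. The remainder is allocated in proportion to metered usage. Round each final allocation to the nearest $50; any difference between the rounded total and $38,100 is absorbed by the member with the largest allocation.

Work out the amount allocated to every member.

Vance: $10,400; Becker: $7,550; Bergstrom: $6,900; Sato: $9,650; Halvorsen: $3,600

Equal tier: $5,750 ÷ 5 = $1,150 apiece.
Remainder $32,350 by metered usage (total 10,672): Vance 9,251.52 → $9,250; Becker 6,380.88 → $6,400; Bergstrom 5,744.31 → $5,750; Sato 8,499.76 → $8,500; Halvorsen 2,473.54 → $2,450.
Totals: Vance $1,150 + $9,250 = $10,400; Becker $1,150 + $6,400 = $7,550; Bergstrom $1,150 + $5,750 = $6,900; Sato $1,150 + $8,500 = $9,650; Halvorsen $1,150 + $2,450 = $3,600.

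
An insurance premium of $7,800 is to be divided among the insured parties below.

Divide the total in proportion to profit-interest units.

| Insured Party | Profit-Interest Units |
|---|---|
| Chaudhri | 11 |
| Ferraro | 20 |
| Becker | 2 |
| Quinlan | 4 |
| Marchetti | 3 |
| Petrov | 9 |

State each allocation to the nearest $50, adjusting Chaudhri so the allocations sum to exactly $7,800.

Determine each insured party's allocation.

Chaudhri: $1,700 · Ferraro: $3,200 · Becker: $300 · Quinlan: $650 · Marchetti: $500 · Petrov: $1,450

Profit-interest units total: 49.
Raw shares: Chaudhri 11/49 × $7,800 = 1,751.02; Ferraro 20/49 × $7,800 = 3,183.67; Becker 2/49 × $7,800 = 318.37; Quinlan 4/49 × $7,800 = 636.73; Marchetti 3/49 × $7,800 = 477.55; Petrov 9/49 × $7,800 = 1,432.65.
After rounding ($50): Chaudhri $1,750; Ferraro $3,200; Becker $300; Quinlan $650; Marchetti $500; Petrov $1,450. Sum = $7,850.
Difference $7,800 − $7,850 = −$50 applied to Chaudhri: Chaudhri becomes $1,700.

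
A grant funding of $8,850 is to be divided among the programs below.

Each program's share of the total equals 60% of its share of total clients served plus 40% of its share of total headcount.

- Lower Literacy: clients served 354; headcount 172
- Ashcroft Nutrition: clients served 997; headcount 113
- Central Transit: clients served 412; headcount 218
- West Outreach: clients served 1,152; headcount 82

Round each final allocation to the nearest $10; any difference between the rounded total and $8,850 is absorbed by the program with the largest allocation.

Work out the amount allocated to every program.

Lower Literacy: $1,690; Ashcroft Nutrition: $2,500; Central Transit: $2,070; West Outreach: $2,590

Totals — clients served 2,915, headcount 585.
Blended shares (60% clients served + 40% headcount): Lower Literacy 0.1905; Ashcroft Nutrition 0.2825; Central Transit 0.2339; West Outreach 0.2932.
Raw shares: Lower Literacy 1,685.67; Ashcroft Nutrition 2,499.94; Central Transit 2,069.68; West Outreach 2,594.70.
At nearest $10: Lower Literacy $1,690; Ashcroft Nutrition $2,500; Central Transit $2,070; West Outreach $2,590. Sum = $8,850.
No rounding difference to absorb.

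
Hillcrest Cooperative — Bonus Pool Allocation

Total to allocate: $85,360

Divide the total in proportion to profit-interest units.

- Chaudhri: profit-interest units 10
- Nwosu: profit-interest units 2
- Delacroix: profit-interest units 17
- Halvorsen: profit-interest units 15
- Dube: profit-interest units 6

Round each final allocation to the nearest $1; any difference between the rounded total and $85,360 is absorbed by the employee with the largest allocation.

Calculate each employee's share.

Sum of profit-interest units: 50.
Unrounded shares: Chaudhri 10/50 × $85,360 = 17,072.00; Nwosu 2/50 × $85,360 = 3,414.40; Delacroix 17/50 × $85,360 = 29,022.40; Halvorsen 15/50 × $85,360 = 25,608.00; Dube 6/50 × $85,360 = 10,243.20.
After rounding ($1): Chaudhri $17,072; Nwosu $3,414; Delacroix $29,022; Halvorsen $25,608; Dube $10,243. Sum = $85,359.
Difference $85,360 − $85,359 = +$1 applied to largest allocation (Delacroix): Delacroix becomes $29,023.

Chaudhri: $17,072; Nwosu: $3,414; Delacroix: $29,023; Halvorsen: $25,608; Dube: $10,243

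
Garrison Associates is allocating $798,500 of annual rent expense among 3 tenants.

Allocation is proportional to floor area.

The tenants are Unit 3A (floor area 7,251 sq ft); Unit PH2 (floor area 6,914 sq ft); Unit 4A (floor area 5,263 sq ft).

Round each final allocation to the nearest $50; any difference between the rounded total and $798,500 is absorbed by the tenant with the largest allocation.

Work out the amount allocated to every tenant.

Unit 3A: $298,050 · Unit PH2: $284,150 · Unit 4A: $216,300

Sum of floor area: 19,428.
Raw shares: Unit 3A 7,251/19,428 × $798,500 = 298,019.53; Unit PH2 6,914/19,428 × $798,500 = 284,168.67; Unit 4A 5,263/19,428 × $798,500 = 216,311.79.
Rounded to nearest $50: Unit 3A $298,000; Unit PH2 $284,150; Unit 4A $216,300. Sum = $798,450.
Difference $798,500 − $798,450 = +$50 applied to largest allocation (Unit 3A): Unit 3A becomes $298,050.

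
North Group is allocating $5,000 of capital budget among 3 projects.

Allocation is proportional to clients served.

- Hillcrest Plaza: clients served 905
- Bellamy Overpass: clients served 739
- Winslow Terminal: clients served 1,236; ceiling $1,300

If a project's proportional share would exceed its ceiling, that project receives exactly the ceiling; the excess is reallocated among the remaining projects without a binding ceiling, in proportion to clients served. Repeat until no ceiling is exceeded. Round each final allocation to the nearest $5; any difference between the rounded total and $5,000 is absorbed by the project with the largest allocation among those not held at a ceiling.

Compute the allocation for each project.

Hillcrest Plaza: $2,035 | Bellamy Overpass: $1,665 | Winslow Terminal: $1,300

Sum of clients served: 2,880.
Pro-rata shares before constraints: Hillcrest Plaza 1,571.18; Bellamy Overpass 1,282.99; Winslow Terminal 2,145.83.
Capped: Winslow Terminal ($1,300); residual $3,700 reallocated over remaining clients served 1,644.
Redistributed shares: Hillcrest Plaza 2,036.80 → $2,035; Bellamy Overpass 1,663.20 → $1,665.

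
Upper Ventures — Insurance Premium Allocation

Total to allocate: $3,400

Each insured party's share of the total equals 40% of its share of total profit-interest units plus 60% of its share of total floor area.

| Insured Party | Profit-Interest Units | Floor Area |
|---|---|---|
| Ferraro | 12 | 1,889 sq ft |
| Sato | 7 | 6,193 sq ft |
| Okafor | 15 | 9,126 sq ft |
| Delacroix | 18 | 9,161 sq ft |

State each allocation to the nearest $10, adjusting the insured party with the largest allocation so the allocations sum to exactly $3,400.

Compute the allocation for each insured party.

Ferraro: $460; Sato: $660; Okafor: $1,100; Delacroix: $1,180

Profit-interest units total 52; floor area total 26,369.
Blended shares (40% profit-interest units + 60% floor area): Ferraro 0.1353; Sato 0.1948; Okafor 0.3230; Delacroix 0.3469.
Raw shares: Ferraro 459.99; Sato 662.19; Okafor 1,098.33; Delacroix 1,179.50.
Rounded to nearest $10: Ferraro $460; Sato $660; Okafor $1,100; Delacroix $1,180. Sum = $3,400.
No rounding difference to absorb.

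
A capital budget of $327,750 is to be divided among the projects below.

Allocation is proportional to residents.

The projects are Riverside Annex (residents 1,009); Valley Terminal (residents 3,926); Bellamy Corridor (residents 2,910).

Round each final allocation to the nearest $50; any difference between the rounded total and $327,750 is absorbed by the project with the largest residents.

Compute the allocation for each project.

Sum of residents: 7,845.
Raw shares: Riverside Annex 1,009/7,845 × $327,750 = 42,154.21; Valley Terminal 3,926/7,845 × $327,750 = 164,021.22; Bellamy Corridor 2,910/7,845 × $327,750 = 121,574.57.
Rounded to nearest $50: Riverside Annex $42,150; Valley Terminal $164,000; Bellamy Corridor $121,550. Sum = $327,700.
Difference $327,750 − $327,700 = +$50 applied to largest residents (Valley Terminal): Valley Terminal becomes $164,050.

Riverside Annex: $42,150; Valley Terminal: $164,050; Bellamy Corridor: $121,550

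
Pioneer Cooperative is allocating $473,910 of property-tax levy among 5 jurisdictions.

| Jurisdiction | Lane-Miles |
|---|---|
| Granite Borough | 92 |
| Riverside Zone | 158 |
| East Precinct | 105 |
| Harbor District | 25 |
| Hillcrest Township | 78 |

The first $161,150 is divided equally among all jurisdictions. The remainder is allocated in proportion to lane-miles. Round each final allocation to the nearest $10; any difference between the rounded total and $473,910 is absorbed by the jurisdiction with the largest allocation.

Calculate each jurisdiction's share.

Granite Borough: $95,060 | Riverside Zone: $140,130 | East Precinct: $103,930 | Harbor District: $49,300 | Hillcrest Township: $85,490

Equal tier: $161,150 ÷ 5 = $32,230 apiece.
Remainder $312,760 by lane-miles (total 458): Granite Borough 62,825.15 → $62,830; Riverside Zone 107,895.37 → $107,900; East Precinct 71,702.62 → $71,700; Harbor District 17,072.05 → $17,070; Hillcrest Township 53,264.80 → $53,260.
Totals: Granite Borough $32,230 + $62,830 = $95,060; Riverside Zone $32,230 + $107,900 = $140,130; East Precinct $32,230 + $71,700 = $103,930; Harbor District $32,230 + $17,070 = $49,300; Hillcrest Township $32,230 + $53,260 = $85,490.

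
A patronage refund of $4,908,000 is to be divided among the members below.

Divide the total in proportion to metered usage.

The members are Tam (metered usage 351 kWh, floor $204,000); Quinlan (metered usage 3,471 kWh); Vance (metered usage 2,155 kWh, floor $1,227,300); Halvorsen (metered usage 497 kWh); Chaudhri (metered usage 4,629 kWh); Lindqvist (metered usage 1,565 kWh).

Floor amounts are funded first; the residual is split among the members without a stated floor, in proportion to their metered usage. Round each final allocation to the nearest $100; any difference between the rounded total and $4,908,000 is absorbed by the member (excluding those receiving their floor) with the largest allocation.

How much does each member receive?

Tam: $204,000; Quinlan: $1,187,500; Vance: $1,227,300; Halvorsen: $170,000; Chaudhri: $1,583,800; Lindqvist: $535,400

Minimums first: Tam $204,000; Vance $1,227,300. Balance $3,476,700.
Balance split over remaining metered usage 10,162: Quinlan 1,187,524.67 → $1,187,500; Halvorsen 170,037.38 → $170,000; Chaudhri 1,583,708.35 → $1,583,700; Lindqvist 535,429.59 → $535,400.
Rounding difference +$100 applied to Chaudhri → $1,583,800.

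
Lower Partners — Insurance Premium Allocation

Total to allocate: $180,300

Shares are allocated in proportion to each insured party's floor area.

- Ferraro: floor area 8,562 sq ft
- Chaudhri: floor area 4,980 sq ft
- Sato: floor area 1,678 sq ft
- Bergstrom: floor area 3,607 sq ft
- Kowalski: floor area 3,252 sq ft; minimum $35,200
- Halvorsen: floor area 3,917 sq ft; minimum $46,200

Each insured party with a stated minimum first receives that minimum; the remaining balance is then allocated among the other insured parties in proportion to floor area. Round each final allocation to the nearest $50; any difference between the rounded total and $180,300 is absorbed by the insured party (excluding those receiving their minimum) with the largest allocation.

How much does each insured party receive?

Ferraro: $45,000 | Chaudhri: $26,150 | Sato: $8,800 | Bergstrom: $18,950 | Kowalski: $35,200 | Halvorsen: $46,200

Guaranteed amounts: Kowalski $35,200; Halvorsen $46,200. Remaining pool $98,900.
Remaining pool split over remaining floor area 18,827: Ferraro 44,976.99 → $45,000; Chaudhri 26,160.41 → $26,150; Sato 8,814.69 → $8,800; Bergstrom 18,947.91 → $18,950.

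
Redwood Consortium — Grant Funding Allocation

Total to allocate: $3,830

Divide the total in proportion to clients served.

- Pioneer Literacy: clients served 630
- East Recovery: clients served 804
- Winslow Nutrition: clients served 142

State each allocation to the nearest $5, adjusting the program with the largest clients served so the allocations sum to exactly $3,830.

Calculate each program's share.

Combined clients served = 630 + 804 + 142 = 1,576.
Raw shares: Pioneer Literacy 1,531.03; East Recovery 1,953.88; Winslow Nutrition 345.09.
At nearest $5: Pioneer Literacy $1,530; East Recovery $1,955; Winslow Nutrition $345. Sum = $3,830.
Rounded total matches; no reconciliation needed.

Pioneer Literacy: $1,530 | East Recovery: $1,955 | Winslow Nutrition: $345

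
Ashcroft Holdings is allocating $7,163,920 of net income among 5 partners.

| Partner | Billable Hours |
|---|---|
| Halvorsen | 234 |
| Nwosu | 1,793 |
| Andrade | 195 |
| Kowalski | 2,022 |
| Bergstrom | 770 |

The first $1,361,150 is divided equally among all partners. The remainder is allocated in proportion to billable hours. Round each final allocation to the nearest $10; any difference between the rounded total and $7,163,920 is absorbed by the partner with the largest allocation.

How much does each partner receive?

Halvorsen: $543,040 · Nwosu: $2,347,290 · Andrade: $497,910 · Kowalski: $2,612,320 · Bergstrom: $1,163,360

$1,361,150 shared equally gives $272,230 per partner.
Remainder $5,802,770 by billable hours (total 5,014): Halvorsen 270,811.36 → $270,810; Nwosu 2,075,063.15 → $2,075,060; Andrade 225,676.14 → $225,680; Kowalski 2,340,087.94 → $2,340,090; Bergstrom 891,131.41 → $891,130.
Totals: Halvorsen $272,230 + $270,810 = $543,040; Nwosu $272,230 + $2,075,060 = $2,347,290; Andrade $272,230 + $225,680 = $497,910; Kowalski $272,230 + $2,340,090 = $2,612,320; Bergstrom $272,230 + $891,130 = $1,163,360.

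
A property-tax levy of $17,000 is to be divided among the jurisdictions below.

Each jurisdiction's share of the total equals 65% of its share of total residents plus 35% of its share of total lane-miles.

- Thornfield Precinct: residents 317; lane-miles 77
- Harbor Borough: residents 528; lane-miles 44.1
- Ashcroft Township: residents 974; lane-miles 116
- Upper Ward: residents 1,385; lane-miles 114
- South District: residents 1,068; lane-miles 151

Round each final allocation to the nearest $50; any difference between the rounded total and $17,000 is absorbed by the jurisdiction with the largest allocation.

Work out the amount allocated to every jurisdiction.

Totals — residents 4,272, lane-miles 502.1.
Blended shares (65% residents + 35% lane-miles): Thornfield Precinct 0.1019; Harbor Borough 0.1111; Ashcroft Township 0.2291; Upper Ward 0.2902; South District 0.2678.
Proportional shares: Thornfield Precinct 1,732.42; Harbor Borough 1,888.33; Ashcroft Township 3,893.99; Upper Ward 4,933.38; South District 4,551.88.
At nearest $50: Thornfield Precinct $1,750; Harbor Borough $1,900; Ashcroft Township $3,900; Upper Ward $4,950; South District $4,550. Sum = $17,050.
Difference $17,000 − $17,050 = −$50 applied to largest allocation (Upper Ward): Upper Ward becomes $4,900.

Thornfield Precinct: $1,750; Harbor Borough: $1,900; Ashcroft Township: $3,900; Upper Ward: $4,900; South District: $4,550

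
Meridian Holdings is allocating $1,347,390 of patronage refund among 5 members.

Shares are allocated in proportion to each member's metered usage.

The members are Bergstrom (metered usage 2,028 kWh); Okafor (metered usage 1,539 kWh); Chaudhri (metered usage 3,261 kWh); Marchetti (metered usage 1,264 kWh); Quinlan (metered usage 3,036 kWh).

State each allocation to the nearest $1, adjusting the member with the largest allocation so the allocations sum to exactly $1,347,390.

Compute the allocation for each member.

Sum of metered usage: 11,128.
Pro-rata amounts: Bergstrom 2,028/11,128 × $1,347,390 = 245,552.38; Okafor 1,539/11,128 × $1,347,390 = 186,343.75; Chaudhri 3,261/11,128 × $1,347,390 = 394,845.33; Marchetti 1,264/11,128 × $1,347,390 = 153,046.46; Quinlan 3,036/11,128 × $1,347,390 = 367,602.09.
Rounded to nearest $1: Bergstrom $245,552; Okafor $186,344; Chaudhri $394,845; Marchetti $153,046; Quinlan $367,602. Sum = $1,347,389.
Difference $1,347,390 − $1,347,389 = +$1 applied to largest allocation (Chaudhri): Chaudhri becomes $394,846.

Bergstrom: $245,552 · Okafor: $186,344 · Chaudhri: $394,846 · Marchetti: $153,046 · Quinlan: $367,602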